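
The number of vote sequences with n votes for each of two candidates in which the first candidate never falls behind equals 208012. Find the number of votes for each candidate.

Such ballot sequences with n votes each are counted by C_n, and C_12 = 208012.

12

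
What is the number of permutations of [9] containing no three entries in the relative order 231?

Permutations of [n] avoiding any single length-3 pattern are counted by C_n; here n = 9.
C_9 = C(18,9)/10 = 48620/10 = 4862.

4862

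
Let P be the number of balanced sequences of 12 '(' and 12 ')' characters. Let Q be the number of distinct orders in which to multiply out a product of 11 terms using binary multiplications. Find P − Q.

With 12 pairs the number of balanced bracket strings is the Catalan number C_12. So P = C_12 = 208012.
Ways to associate a product of 11 factors correspond to binary trees on 11 leaves, so the count is C_10. So Q = C_10 = 16796.
P − Q = 208012 − 16796 = 191216.

191216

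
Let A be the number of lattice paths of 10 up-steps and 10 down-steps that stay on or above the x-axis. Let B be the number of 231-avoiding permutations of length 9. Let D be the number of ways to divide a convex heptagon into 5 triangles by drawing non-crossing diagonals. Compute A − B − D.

A Dyck path with 10 up-steps and 10 down-steps has semilength 10, so there are C_10 of them. So A = C_10 = 16796.
For any fixed pattern of length 3, the pattern-avoiding permutations of [9] number C_9. So B = C_9 = 4862.
The number of triangulations of a 7-gon is the Catalan number C_5 (index = sides − 2). So D = C_5 = 42.
A − B − D = 16796 − 4862 − 42 = 11892.

11892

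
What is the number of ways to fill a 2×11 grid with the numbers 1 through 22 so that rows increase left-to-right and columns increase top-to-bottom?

By the hook-length formula (or a Dyck-path bijection), SYT of shape 2×11 number C_11.
C_11 = C(22,11)/12 = 705432/12 = 58786.

58786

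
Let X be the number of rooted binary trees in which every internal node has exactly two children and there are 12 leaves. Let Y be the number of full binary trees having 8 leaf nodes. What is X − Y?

A full binary tree with L leaves has L−1 internal nodes and is counted by C_{L−1}; L = 12 gives C_11. So X = C_11 = 58786.
Full binary trees with 8 leaves have 8−1 = 7 internal nodes, so there are C_7 of them. So Y = C_7 = 429.
X − Y = 58786 − 429 = 58357.

58357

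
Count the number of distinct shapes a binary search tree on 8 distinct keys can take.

1430

Binary trees (left/right distinguished) on n nodes are counted by C_n; here n = 8.
C_8 = C(16,8)/9 = 12870/9 = 1430.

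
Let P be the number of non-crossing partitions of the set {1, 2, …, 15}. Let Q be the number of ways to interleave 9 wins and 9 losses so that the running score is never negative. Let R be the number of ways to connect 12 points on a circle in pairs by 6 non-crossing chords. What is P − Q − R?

9689851

The non-crossing partitions of [15] form a lattice of size C_15. So P = C_15 = 9694845.
Ballot sequences with n votes each where one side never trails are Dyck words, counted by C_n; here n = 9. So Q = C_9 = 4862.
Non-crossing perfect matchings of 2n points on a circle are counted by C_n; with 12 points, n = 6. So R = C_6 = 132.
P − Q − R = 9694845 − 4862 − 132 = 9689851.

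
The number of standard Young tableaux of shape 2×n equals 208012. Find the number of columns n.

Standard Young tableaux of shape 2×n are counted by C_n. Since C_12 = 208012, the index is 12.

12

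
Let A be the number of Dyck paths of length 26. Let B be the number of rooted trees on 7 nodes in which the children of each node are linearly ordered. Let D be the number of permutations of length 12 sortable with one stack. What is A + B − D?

A Dyck path with 13 up-steps and 13 down-steps has semilength 13, so there are C_13 of them. So A = C_13 = 742900.
Rooted ordered (plane) trees on m nodes have m−1 edges and are counted by C_{m−1}; m = 7 gives C_6. So B = C_6 = 132.
Stack-sortable permutations are exactly the 231-avoiding ones, counted by C_n; here n = 12. So D = C_12 = 208012.
A + B − D = 742900 + 132 − 208012 = 535020.

535020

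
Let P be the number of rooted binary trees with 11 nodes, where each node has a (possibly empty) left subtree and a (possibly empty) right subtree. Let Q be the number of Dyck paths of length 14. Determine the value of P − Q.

There are C_n binary search tree shapes on n keys; with n = 11 that is C_11. So P = C_11 = 58786.
Paths of 7 up- and 7 down-steps that never dip below the axis are Dyck paths; their count is C_7. So Q = C_7 = 429.
P − Q = 58786 − 429 = 58357.

58357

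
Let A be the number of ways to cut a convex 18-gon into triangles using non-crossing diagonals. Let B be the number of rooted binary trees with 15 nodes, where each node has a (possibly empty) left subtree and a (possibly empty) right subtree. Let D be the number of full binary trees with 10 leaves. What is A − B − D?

25657963

Triangulations of a convex m-gon are counted by C_{m−2}; with m = 18 this is C_16. So A = C_16 = 35357670.
There are C_n binary search tree shapes on n keys; with n = 15 that is C_15. So B = C_15 = 9694845.
Full binary trees with 10 leaves have 10−1 = 9 internal nodes, so there are C_9 of them. So D = C_9 = 4862.
A − B − D = 35357670 − 9694845 − 4862 = 25657963.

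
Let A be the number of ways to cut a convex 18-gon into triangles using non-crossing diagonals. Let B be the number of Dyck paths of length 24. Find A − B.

35149658

A convex 18-gon is triangulated into 16 triangles, and the number of such triangulations is the Catalan number C_{18−2} = C_16. So A = C_16 = 35357670.
Paths of 12 up- and 12 down-steps that never dip below the axis are Dyck paths; their count is C_12. So B = C_12 = 208012.
A − B = 35357670 − 208012 = 35149658.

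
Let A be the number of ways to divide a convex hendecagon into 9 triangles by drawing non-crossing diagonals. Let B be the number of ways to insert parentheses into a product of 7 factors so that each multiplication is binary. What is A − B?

A convex 11-gon is triangulated into 9 triangles, and the number of such triangulations is the Catalan number C_{11−2} = C_9. So A = C_9 = 4862.
Parenthesizations of m factors correspond to full binary trees with m leaves, counted by C_{m−1}; m = 7 gives C_6. So B = C_6 = 132.
A − B = 4862 − 132 = 4730.

4730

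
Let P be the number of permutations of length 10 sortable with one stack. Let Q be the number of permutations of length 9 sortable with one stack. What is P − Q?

Stack-sortable permutations are exactly the 231-avoiding ones, counted by C_n; here n = 10. So P = C_10 = 16796.
By Knuth's characterisation, the stack-sortable permutations of length 9 are the 231-avoiders, numbering C_9. So Q = C_9 = 4862.
P − Q = 16796 − 4862 = 11934.

11934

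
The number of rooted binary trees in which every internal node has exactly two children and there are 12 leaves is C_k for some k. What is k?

Full binary trees with 12 leaves have 12−1 = 11 internal nodes, so there are C_11 of them.

11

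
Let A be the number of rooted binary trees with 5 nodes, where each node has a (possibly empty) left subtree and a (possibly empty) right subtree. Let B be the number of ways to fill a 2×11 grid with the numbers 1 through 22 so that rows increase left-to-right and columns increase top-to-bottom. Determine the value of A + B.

There are C_n binary search tree shapes on n keys; with n = 5 that is C_5. So A = C_5 = 42.
By the hook-length formula (or a Dyck-path bijection), SYT of shape 2×11 number C_11. So B = C_11 = 58786.
A + B = 42 + 58786 = 58828.

58828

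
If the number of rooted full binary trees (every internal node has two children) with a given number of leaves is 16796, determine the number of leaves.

Full binary trees with L leaves are counted by C_{L−1}. Since C_10 = 16796, the index is 10.
So the index is 10, and the number of leaves is 10 + 1 = 11.

11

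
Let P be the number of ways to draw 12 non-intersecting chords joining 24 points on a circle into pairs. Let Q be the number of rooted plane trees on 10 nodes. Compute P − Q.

Pairing 24 circle points by 12 non-crossing chords gives C_12 matchings. So P = C_12 = 208012.
A rooted plane tree on 10 nodes has 9 edges, and such trees are counted by C_9. So Q = C_9 = 4862.
P − Q = 208012 − 4862 = 203150.

203150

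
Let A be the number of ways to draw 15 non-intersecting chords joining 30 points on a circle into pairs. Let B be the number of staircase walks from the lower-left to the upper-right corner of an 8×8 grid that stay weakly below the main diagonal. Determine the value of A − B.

9693415

Non-crossing perfect matchings of 2n points on a circle are counted by C_n; with 30 points, n = 15. So A = C_15 = 9694845.
Sub-diagonal monotone paths from (0,0) to (8,8) biject with Dyck paths of semilength 8, giving C_8. So B = C_8 = 1430.
A − B = 9694845 − 1430 = 9693415.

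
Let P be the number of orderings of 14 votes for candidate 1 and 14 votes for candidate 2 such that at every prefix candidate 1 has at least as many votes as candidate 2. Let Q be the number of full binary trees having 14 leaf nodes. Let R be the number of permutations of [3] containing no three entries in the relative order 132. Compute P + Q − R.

3417335

Ballot sequences with n votes each where one side never trails are Dyck words, counted by C_n; here n = 14. So P = C_14 = 2674440.
Full binary trees with 14 leaves have 14−1 = 13 internal nodes, so there are C_13 of them. So Q = C_13 = 742900.
Permutations of [n] avoiding any single length-3 pattern are counted by C_n; here n = 3. So R = C_3 = 5.
P + Q − R = 2674440 + 742900 − 5 = 3417335.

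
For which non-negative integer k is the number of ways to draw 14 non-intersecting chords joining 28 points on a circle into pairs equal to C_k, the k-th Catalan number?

14

Non-crossing perfect matchings of 2n points on a circle are counted by C_n; with 28 points, n = 14.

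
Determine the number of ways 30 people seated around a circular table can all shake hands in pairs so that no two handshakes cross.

Non-crossing handshake pairings of 2n people are counted by C_n; 30 people gives n = 15.
C_15 = C_14 · 2(2·14+1)/(14+2) = 2674440 · 58/16 = 9694845.

9694845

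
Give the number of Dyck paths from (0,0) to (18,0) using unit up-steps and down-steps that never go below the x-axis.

A Dyck path with 9 up-steps and 9 down-steps has semilength 9, so there are C_9 of them.
C_9 = C(18,9)/10 = 48620/10 = 4862.

4862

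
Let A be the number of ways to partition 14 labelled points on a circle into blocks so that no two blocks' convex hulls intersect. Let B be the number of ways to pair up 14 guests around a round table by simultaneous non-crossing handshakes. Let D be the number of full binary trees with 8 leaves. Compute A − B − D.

Non-crossing partitions of an n-element set are counted by C_n; here n = 14. So A = C_14 = 2674440.
Non-crossing handshake pairings of 2n people are counted by C_n; 14 people gives n = 7. So B = C_7 = 429.
Full binary trees with 8 leaves have 8−1 = 7 internal nodes, so there are C_7 of them. So D = C_7 = 429.
A − B − D = 2674440 − 429 − 429 = 2673582.

2673582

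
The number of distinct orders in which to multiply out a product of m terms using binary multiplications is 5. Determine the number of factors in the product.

4

Parenthesizations of m factors are counted by C_{m−1}. Since C_3 = 5, the index is 3.
So the index is 3, and the number of factors is 3 + 1 = 4.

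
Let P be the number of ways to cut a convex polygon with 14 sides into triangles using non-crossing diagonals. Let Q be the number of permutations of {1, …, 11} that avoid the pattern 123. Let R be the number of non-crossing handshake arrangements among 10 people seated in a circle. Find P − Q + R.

149268

Triangulations of a convex m-gon are counted by C_{m−2}; with m = 14 this is C_12. So P = C_12 = 208012.
Permutations of [n] avoiding any single length-3 pattern are counted by C_n; here n = 11. So Q = C_11 = 58786.
Non-crossing handshake pairings of 2n people are counted by C_n; 10 people gives n = 5. So R = C_5 = 42.
P − Q + R = 208012 − 58786 + 42 = 149268.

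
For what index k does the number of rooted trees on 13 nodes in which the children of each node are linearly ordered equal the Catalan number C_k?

12

A rooted plane tree on 13 nodes has 12 edges, and such trees are counted by C_12.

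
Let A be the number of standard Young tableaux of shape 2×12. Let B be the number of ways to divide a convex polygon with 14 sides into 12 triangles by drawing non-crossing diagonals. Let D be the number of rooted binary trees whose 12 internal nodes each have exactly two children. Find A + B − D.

Standard Young tableaux of shape 2×n are counted by C_n; here n = 12. So A = C_12 = 208012.
Triangulations of a convex m-gon are counted by C_{m−2}; with m = 14 this is C_12. So B = C_12 = 208012.
The number of full binary trees on 12 internal nodes is the Catalan number C_12. So D = C_12 = 208012.
A + B − D = 208012 + 208012 − 208012 = 208012.

208012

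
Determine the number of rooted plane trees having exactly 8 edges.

1430

Rooted ordered trees with n edges are counted by C_n; here n = 8.
C_8 = C(16,8)/9 = 12870/9 = 1430.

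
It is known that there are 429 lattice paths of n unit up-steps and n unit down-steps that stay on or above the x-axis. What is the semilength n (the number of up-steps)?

Dyck paths of semilength n are counted by C_n, and C_7 = 429.

7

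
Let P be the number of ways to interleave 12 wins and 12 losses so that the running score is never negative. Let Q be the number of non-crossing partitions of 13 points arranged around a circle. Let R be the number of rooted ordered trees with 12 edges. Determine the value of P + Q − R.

742900

Ballot sequences with n votes each where one side never trails are Dyck words, counted by C_n; here n = 12. So P = C_12 = 208012.
The non-crossing partitions of [13] form a lattice of size C_13. So Q = C_13 = 742900.
Rooted ordered trees with n edges are counted by C_n; here n = 12. So R = C_12 = 208012.
P + Q − R = 208012 + 742900 − 208012 = 742900.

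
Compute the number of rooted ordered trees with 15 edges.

A rooted plane tree with 15 edges has 16 nodes, and the count is C_15.
C_15 = C_14 · 2(2·14+1)/(14+2) = 2674440 · 58/16 = 9694845.

9694845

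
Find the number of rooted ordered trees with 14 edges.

A rooted plane tree with 14 edges has 15 nodes, and the count is C_14.
C_14 = 2674440.

2674440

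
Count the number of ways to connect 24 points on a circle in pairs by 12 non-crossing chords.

208012

Pairing 24 circle points by 12 non-crossing chords gives C_12 matchings.
C_12 = C(24,12)/13 = 2704156/13 = 208012.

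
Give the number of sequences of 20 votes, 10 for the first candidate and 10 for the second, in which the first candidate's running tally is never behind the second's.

16796

Reading a vote for the leader as '(' and for the other as ')' turns such a sequence into a balanced string of 10 pairs, so the count is C_10.
C_10 = C(20,10)/11 = 184756/11 = 16796.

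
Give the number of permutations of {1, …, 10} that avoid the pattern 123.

For any fixed pattern of length 3, the pattern-avoiding permutations of [10] number C_10.
C_10 = 16796.

16796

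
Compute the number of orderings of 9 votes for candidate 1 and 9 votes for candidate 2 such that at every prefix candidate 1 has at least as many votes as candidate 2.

Reading a vote for the leader as '(' and for the other as ')' turns such a sequence into a balanced string of 9 pairs, so the count is C_9.
C_9 = C(18,9)/10 = 48620/10 = 4862.

4862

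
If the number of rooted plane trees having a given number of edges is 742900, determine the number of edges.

Rooted ordered trees with n edges are counted by C_n. Since C_13 = 742900, the index is 13.

13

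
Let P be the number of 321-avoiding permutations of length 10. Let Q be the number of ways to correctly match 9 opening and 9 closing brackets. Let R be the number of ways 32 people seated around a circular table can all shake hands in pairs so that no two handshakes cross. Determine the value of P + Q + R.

For any fixed pattern of length 3, the pattern-avoiding permutations of [10] number C_10. So P = C_10 = 16796.
With 9 pairs the number of balanced bracket strings is the Catalan number C_9. So Q = C_9 = 4862.
Non-crossing handshake pairings of 2n people are counted by C_n; 32 people gives n = 16. So R = C_16 = 35357670.
P + Q + R = 16796 + 4862 + 35357670 = 35379328.

35379328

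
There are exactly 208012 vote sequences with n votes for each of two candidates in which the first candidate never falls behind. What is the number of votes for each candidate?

Such ballot sequences with n votes each are counted by C_n. Since C_12 = 208012, the index is 12.

12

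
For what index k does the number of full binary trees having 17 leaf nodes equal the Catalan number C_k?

16

Full binary trees with 17 leaves have 17−1 = 16 internal nodes, so there are C_16 of them.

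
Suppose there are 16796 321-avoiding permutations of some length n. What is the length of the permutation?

Permutations of [n] avoiding a fixed length-3 pattern are counted by C_n, and C_10 = 16796.

10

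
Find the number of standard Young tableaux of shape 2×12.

208012

Standard Young tableaux of shape 2×n are counted by C_n; here n = 12.
C_12 = C(24,12)/13 = 2704156/13 = 208012.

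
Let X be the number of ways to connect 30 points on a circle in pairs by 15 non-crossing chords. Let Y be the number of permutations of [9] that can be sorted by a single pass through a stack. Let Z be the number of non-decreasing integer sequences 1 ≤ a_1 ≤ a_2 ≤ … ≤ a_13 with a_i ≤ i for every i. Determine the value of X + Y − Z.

8956807

Non-crossing perfect matchings of 2n points on a circle are counted by C_n; with 30 points, n = 15. So X = C_15 = 9694845.
Stack-sortable permutations are exactly the 231-avoiding ones, counted by C_n; here n = 9. So Y = C_9 = 4862.
Such sub-staircase sequences of length n are counted by C_n; here n = 13. So Z = C_13 = 742900.
X + Y − Z = 9694845 + 4862 − 742900 = 8956807.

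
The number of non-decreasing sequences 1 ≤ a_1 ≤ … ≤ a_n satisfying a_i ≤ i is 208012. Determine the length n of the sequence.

Such sub-staircase sequences of length n are counted by C_n. Since C_12 = 208012, the index is 12.

12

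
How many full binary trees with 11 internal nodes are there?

58786

Full binary trees with n internal nodes are counted by C_n; here n = 11.
C_11 = 58786.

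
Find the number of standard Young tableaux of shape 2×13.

Standard Young tableaux of shape 2×n are counted by C_n; here n = 13.
C_13 = 742900.

742900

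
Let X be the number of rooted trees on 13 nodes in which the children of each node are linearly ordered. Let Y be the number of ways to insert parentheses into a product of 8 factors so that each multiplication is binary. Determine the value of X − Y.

207583

Rooted ordered (plane) trees on m nodes have m−1 edges and are counted by C_{m−1}; m = 13 gives C_12. So X = C_12 = 208012.
Ways to associate a product of 8 factors correspond to binary trees on 8 leaves, so the count is C_7. So Y = C_7 = 429.
X − Y = 208012 − 429 = 207583.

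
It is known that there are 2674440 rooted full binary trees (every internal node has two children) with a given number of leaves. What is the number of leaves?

15

Full binary trees with L leaves are counted by C_{L−1}; 2674440 = C_14.
So the index is 14, and the number of leaves is 14 + 1 = 15.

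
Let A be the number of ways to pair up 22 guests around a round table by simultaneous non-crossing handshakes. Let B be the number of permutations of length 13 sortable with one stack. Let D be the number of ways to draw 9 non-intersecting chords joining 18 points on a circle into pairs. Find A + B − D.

Non-crossing handshake pairings of 2n people are counted by C_n; 22 people gives n = 11. So A = C_11 = 58786.
By Knuth's characterisation, the stack-sortable permutations of length 13 are the 231-avoiders, numbering C_13. So B = C_13 = 742900.
Pairing 18 circle points by 9 non-crossing chords gives C_9 matchings. So D = C_9 = 4862.
A + B − D = 58786 + 742900 − 4862 = 796824.

796824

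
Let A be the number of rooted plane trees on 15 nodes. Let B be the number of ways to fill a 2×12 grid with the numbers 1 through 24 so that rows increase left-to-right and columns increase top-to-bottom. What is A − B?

2466428

A rooted plane tree on 15 nodes has 14 edges, and such trees are counted by C_14. So A = C_14 = 2674440.
Standard Young tableaux of shape 2×n are counted by C_n; here n = 12. So B = C_12 = 208012.
A − B = 2674440 − 208012 = 2466428.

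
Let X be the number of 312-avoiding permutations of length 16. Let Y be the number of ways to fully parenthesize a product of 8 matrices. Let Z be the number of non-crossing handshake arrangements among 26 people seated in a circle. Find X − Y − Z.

34614341

For any fixed pattern of length 3, the pattern-avoiding permutations of [16] number C_16. So X = C_16 = 35357670.
Bracketing 8 factors into binary products is counted by C_{8−1} = C_7. So Y = C_7 = 429.
Non-crossing handshake pairings of 2n people are counted by C_n; 26 people gives n = 13. So Z = C_13 = 742900.
X − Y − Z = 35357670 − 429 − 742900 = 34614341.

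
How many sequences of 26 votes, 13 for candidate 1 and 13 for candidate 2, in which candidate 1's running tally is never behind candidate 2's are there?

Reading a vote for the leader as '(' and for the other as ')' turns such a sequence into a balanced string of 13 pairs, so the count is C_13.
C_13 = C(26,13)/14 = 10400600/14 = 742900.

742900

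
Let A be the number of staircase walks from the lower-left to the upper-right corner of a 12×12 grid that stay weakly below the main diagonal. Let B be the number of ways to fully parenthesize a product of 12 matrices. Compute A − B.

Monotone paths in an n×n grid that stay weakly below the diagonal are counted by C_n; here n = 12. So A = C_12 = 208012.
Ways to associate a product of 12 factors correspond to binary trees on 12 leaves, so the count is C_11. So B = C_11 = 58786.
A − B = 208012 − 58786 = 149226.

149226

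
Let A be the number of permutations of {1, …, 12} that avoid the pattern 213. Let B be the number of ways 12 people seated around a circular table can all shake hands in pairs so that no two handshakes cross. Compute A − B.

For any fixed pattern of length 3, the pattern-avoiding permutations of [12] number C_12. So A = C_12 = 208012.
With 12 = 2·6 people, non-crossing handshake pairings are non-crossing perfect matchings on a circle, counted by C_6. So B = C_6 = 132.
A − B = 208012 − 132 = 207880.

207880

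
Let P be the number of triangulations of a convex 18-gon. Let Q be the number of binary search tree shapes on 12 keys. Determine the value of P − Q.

A convex 18-gon is triangulated into 16 triangles, and the number of such triangulations is the Catalan number C_{18−2} = C_16. So P = C_16 = 35357670.
Rooted binary trees with 12 nodes (each child slot possibly empty) number C_12. So Q = C_12 = 208012.
P − Q = 35357670 − 208012 = 35149658.

35149658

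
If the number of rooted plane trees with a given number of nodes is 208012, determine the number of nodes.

Rooted ordered trees on m nodes are counted by C_{m−1}. The Catalan number equal to 208012 is C_12.
So the index is 12, and the number of nodes is 12 + 1 = 13.

13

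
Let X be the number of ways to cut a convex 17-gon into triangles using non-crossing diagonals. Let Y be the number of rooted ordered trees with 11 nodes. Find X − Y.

9678049

Triangulations of a convex m-gon are counted by C_{m−2}; with m = 17 this is C_15. So X = C_15 = 9694845.
A rooted plane tree on 11 nodes has 10 edges, and such trees are counted by C_10. So Y = C_10 = 16796.
X − Y = 9694845 − 16796 = 9678049.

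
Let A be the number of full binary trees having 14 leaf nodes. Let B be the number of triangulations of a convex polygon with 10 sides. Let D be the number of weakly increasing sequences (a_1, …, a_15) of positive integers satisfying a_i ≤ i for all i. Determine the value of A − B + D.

A full binary tree with L leaves has L−1 internal nodes and is counted by C_{L−1}; L = 14 gives C_13. So A = C_13 = 742900.
A convex 10-gon is triangulated into 8 triangles, and the number of such triangulations is the Catalan number C_{10−2} = C_8. So B = C_8 = 1430.
Such sub-staircase sequences of length n are counted by C_n; here n = 15. So D = C_15 = 9694845.
A − B + D = 742900 − 1430 + 9694845 = 10436315.

10436315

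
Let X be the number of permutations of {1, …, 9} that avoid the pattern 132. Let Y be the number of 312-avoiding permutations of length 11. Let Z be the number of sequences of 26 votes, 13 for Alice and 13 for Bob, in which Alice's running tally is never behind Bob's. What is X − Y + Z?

For any fixed pattern of length 3, the pattern-avoiding permutations of [9] number C_9. So X = C_9 = 4862.
Permutations of [n] avoiding any single length-3 pattern are counted by C_n; here n = 11. So Y = C_11 = 58786.
Reading a vote for the leader as '(' and for the other as ')' turns such a sequence into a balanced string of 13 pairs, so the count is C_13. So Z = C_13 = 742900.
X − Y + Z = 4862 − 58786 + 742900 = 688976.

688976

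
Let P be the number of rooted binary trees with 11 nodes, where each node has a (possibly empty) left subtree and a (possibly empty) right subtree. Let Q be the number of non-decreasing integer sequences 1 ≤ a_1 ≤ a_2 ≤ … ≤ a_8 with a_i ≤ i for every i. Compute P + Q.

60216

There are C_n binary search tree shapes on n keys; with n = 11 that is C_11. So P = C_11 = 58786.
Such sub-staircase sequences of length n are counted by C_n; here n = 8. So Q = C_8 = 1430.
P + Q = 58786 + 1430 = 60216.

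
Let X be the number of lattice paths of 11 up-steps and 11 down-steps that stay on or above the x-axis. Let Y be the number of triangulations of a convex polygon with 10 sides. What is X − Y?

Paths of 11 up- and 11 down-steps that never dip below the axis are Dyck paths; their count is C_11. So X = C_11 = 58786.
Triangulations of a convex m-gon are counted by C_{m−2}; with m = 10 this is C_8. So Y = C_8 = 1430.
X − Y = 58786 − 1430 = 57356.

57356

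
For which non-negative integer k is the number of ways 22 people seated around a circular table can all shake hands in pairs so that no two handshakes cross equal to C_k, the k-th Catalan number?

11

With 22 = 2·11 people, non-crossing handshake pairings are non-crossing perfect matchings on a circle, counted by C_11.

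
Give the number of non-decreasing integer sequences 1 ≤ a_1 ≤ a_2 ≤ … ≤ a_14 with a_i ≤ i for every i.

Weakly increasing sequences with a_i ≤ i biject with Dyck paths of semilength 14, so there are C_14.
C_14 = C_13 · 2(2·13+1)/(13+2) = 742900 · 54/15 = 2674440.

2674440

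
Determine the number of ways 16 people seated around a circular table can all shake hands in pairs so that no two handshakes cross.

Non-crossing handshake pairings of 2n people are counted by C_n; 16 people gives n = 8.
C_8 = C(16,8)/9 = 12870/9 = 1430.

1430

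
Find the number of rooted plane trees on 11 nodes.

Rooted ordered (plane) trees on m nodes have m−1 edges and are counted by C_{m−1}; m = 11 gives C_10.
C_10 = C(20,10)/11 = 184756/11 = 16796.

16796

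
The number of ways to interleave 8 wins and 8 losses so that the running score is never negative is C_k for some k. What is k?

8

Reading a vote for the leader as '(' and for the other as ')' turns such a sequence into a balanced string of 8 pairs, so the count is C_8.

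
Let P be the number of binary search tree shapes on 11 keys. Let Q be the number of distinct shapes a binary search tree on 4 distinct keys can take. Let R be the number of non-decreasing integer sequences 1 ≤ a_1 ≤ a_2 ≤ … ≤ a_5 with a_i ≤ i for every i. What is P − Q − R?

There are C_n binary search tree shapes on n keys; with n = 11 that is C_11. So P = C_11 = 58786.
There are C_n binary search tree shapes on n keys; with n = 4 that is C_4. So Q = C_4 = 14.
Weakly increasing sequences with a_i ≤ i biject with Dyck paths of semilength 5, so there are C_5. So R = C_5 = 42.
P − Q − R = 58786 − 14 − 42 = 58730.

58730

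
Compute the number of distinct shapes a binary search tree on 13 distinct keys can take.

Rooted binary trees with 13 nodes (each child slot possibly empty) number C_13.
C_13 = C_12 · 2(2·12+1)/(12+2) = 208012 · 50/14 = 742900.

742900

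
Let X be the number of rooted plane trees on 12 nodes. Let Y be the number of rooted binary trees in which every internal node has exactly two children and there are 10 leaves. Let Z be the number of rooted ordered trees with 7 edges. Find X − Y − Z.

Rooted ordered (plane) trees on m nodes have m−1 edges and are counted by C_{m−1}; m = 12 gives C_11. So X = C_11 = 58786.
A full binary tree with L leaves has L−1 internal nodes and is counted by C_{L−1}; L = 10 gives C_9. So Y = C_9 = 4862.
Rooted ordered trees with n edges are counted by C_n; here n = 7. So Z = C_7 = 429.
X − Y − Z = 58786 − 4862 − 429 = 53495.

53495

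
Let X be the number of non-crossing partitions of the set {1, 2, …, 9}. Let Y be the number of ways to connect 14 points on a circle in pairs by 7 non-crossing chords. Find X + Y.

5291

Non-crossing partitions of an n-element set are counted by C_n; here n = 9. So X = C_9 = 4862.
Pairing 14 circle points by 7 non-crossing chords gives C_7 matchings. So Y = C_7 = 429.
X + Y = 4862 + 429 = 5291.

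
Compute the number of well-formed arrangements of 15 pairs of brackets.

9694845

Balanced strings of n pairs of brackets are counted by C_n; here n = 15.
C_15 = C(30,15)/16 = 155117520/16 = 9694845.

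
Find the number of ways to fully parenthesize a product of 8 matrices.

Parenthesizations of m factors correspond to full binary trees with m leaves, counted by C_{m−1}; m = 8 gives C_7.
C_7 = C(14,7)/8 = 3432/8 = 429.

429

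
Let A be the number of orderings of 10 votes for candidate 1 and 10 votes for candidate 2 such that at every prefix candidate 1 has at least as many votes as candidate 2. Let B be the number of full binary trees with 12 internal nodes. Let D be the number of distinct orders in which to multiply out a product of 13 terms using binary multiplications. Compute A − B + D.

16796

Ballot sequences with n votes each where one side never trails are Dyck words, counted by C_n; here n = 10. So A = C_10 = 16796.
Full binary trees with n internal nodes are counted by C_n; here n = 12. So B = C_12 = 208012.
Ways to associate a product of 13 factors correspond to binary trees on 13 leaves, so the count is C_12. So D = C_12 = 208012.
A − B + D = 16796 − 208012 + 208012 = 16796.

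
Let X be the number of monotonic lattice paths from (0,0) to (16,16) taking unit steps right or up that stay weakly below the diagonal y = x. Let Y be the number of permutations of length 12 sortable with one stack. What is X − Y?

Sub-diagonal monotone paths from (0,0) to (16,16) biject with Dyck paths of semilength 16, giving C_16. So X = C_16 = 35357670.
Stack-sortable permutations are exactly the 231-avoiding ones, counted by C_n; here n = 12. So Y = C_12 = 208012.
X − Y = 35357670 − 208012 = 35149658.

35149658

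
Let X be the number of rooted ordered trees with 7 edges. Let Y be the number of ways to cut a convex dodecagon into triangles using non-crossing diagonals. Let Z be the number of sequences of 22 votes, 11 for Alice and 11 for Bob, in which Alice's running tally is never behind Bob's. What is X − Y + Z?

Rooted ordered trees with n edges are counted by C_n; here n = 7. So X = C_7 = 429.
A convex 12-gon is triangulated into 10 triangles, and the number of such triangulations is the Catalan number C_{12−2} = C_10. So Y = C_10 = 16796.
Ballot sequences with n votes each where one side never trails are Dyck words, counted by C_n; here n = 11. So Z = C_11 = 58786.
X − Y + Z = 429 − 16796 + 58786 = 42419.

42419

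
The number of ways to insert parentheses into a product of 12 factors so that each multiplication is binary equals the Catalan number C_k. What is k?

11

Bracketing 12 factors into binary products is counted by C_{12−1} = C_11.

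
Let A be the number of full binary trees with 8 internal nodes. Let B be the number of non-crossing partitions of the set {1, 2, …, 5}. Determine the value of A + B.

The number of full binary trees on 8 internal nodes is the Catalan number C_8. So A = C_8 = 1430.
The non-crossing partitions of [5] form a lattice of size C_5. So B = C_5 = 42.
A + B = 1430 + 42 = 1472.

1472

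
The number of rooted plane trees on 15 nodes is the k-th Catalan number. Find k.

Rooted ordered (plane) trees on m nodes have m−1 edges and are counted by C_{m−1}; m = 15 gives C_14.

14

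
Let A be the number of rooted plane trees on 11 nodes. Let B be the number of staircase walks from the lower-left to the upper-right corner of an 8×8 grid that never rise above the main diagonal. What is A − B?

15366

Rooted ordered (plane) trees on m nodes have m−1 edges and are counted by C_{m−1}; m = 11 gives C_10. So A = C_10 = 16796.
Monotone paths in an n×n grid that stay weakly below the diagonal are counted by C_n; here n = 8. So B = C_8 = 1430.
A − B = 16796 − 1430 = 15366.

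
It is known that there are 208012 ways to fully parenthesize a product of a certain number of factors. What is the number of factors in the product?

Parenthesizations of m factors are counted by C_{m−1}. The Catalan number equal to 208012 is C_12.
So the index is 12, and the number of factors is 12 + 1 = 13.

13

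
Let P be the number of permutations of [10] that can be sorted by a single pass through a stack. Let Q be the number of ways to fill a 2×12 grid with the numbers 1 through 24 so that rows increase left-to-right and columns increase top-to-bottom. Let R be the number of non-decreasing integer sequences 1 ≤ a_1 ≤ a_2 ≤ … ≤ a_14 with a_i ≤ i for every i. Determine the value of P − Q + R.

2483224

By Knuth's characterisation, the stack-sortable permutations of length 10 are the 231-avoiders, numbering C_10. So P = C_10 = 16796.
Standard Young tableaux of shape 2×n are counted by C_n; here n = 12. So Q = C_12 = 208012.
Weakly increasing sequences with a_i ≤ i biject with Dyck paths of semilength 14, so there are C_14. So R = C_14 = 2674440.
P − Q + R = 16796 − 208012 + 2674440 = 2483224.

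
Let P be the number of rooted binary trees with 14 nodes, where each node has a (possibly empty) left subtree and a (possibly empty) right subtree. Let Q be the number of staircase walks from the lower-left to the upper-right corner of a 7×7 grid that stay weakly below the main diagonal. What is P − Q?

Rooted binary trees with 14 nodes (each child slot possibly empty) number C_14. So P = C_14 = 2674440.
Monotone paths in an n×n grid that stay weakly below the diagonal are counted by C_n; here n = 7. So Q = C_7 = 429.
P − Q = 2674440 − 429 = 2674011.

2674011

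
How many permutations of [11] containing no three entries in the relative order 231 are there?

58786

Permutations of [n] avoiding any single length-3 pattern are counted by C_n; here n = 11.
C_11 = 58786.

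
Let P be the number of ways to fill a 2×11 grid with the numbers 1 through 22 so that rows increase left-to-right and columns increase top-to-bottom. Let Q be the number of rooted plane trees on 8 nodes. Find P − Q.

58357

By the hook-length formula (or a Dyck-path bijection), SYT of shape 2×11 number C_11. So P = C_11 = 58786.
A rooted plane tree on 8 nodes has 7 edges, and such trees are counted by C_7. So Q = C_7 = 429.
P − Q = 58786 − 429 = 58357.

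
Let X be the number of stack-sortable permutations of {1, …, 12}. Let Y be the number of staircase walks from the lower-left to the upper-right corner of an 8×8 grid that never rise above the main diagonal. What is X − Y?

206582

Stack-sortable permutations are exactly the 231-avoiding ones, counted by C_n; here n = 12. So X = C_12 = 208012.
Monotone paths in an n×n grid that stay weakly below the diagonal are counted by C_n; here n = 8. So Y = C_8 = 1430.
X − Y = 208012 − 1430 = 206582.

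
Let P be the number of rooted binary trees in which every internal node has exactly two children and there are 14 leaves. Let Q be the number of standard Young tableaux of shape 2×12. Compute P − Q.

534888

A full binary tree with L leaves has L−1 internal nodes and is counted by C_{L−1}; L = 14 gives C_13. So P = C_13 = 742900.
By the hook-length formula (or a Dyck-path bijection), SYT of shape 2×12 number C_12. So Q = C_12 = 208012.
P − Q = 742900 − 208012 = 534888.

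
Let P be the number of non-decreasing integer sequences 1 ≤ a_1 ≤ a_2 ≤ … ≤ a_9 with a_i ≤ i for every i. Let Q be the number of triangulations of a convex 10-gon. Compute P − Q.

Weakly increasing sequences with a_i ≤ i biject with Dyck paths of semilength 9, so there are C_9. So P = C_9 = 4862.
The number of triangulations of a 10-gon is the Catalan number C_8 (index = sides − 2). So Q = C_8 = 1430.
P − Q = 4862 − 1430 = 3432.

3432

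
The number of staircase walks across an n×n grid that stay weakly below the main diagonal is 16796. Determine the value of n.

10

Such diagonal-avoiding paths in an n×n grid are counted by C_n. The Catalan number equal to 16796 is C_10.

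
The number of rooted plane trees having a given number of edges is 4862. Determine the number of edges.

9

Rooted ordered trees with n edges are counted by C_n. Since C_9 = 4862, the index is 9.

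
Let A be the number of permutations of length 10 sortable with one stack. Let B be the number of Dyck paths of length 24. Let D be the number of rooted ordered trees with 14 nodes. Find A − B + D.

551684

Stack-sortable permutations are exactly the 231-avoiding ones, counted by C_n; here n = 10. So A = C_10 = 16796.
A Dyck path with 12 up-steps and 12 down-steps has semilength 12, so there are C_12 of them. So B = C_12 = 208012.
A rooted plane tree on 14 nodes has 13 edges, and such trees are counted by C_13. So D = C_13 = 742900.
A − B + D = 16796 − 208012 + 742900 = 551684.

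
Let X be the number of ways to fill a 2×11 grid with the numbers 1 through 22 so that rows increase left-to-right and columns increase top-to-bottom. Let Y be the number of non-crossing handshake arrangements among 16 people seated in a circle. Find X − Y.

57356

Standard Young tableaux of shape 2×n are counted by C_n; here n = 11. So X = C_11 = 58786.
Non-crossing handshake pairings of 2n people are counted by C_n; 16 people gives n = 8. So Y = C_8 = 1430.
X − Y = 58786 − 1430 = 57356.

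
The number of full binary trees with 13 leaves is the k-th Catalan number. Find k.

12

A full binary tree with L leaves has L−1 internal nodes and is counted by C_{L−1}; L = 13 gives C_12.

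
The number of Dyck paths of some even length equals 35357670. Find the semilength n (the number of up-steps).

16

Dyck paths of semilength n are counted by C_n. The Catalan number equal to 35357670 is C_16.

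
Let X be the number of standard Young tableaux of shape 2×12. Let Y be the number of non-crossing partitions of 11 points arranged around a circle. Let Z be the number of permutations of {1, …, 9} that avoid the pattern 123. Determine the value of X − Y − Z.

144364

Standard Young tableaux of shape 2×n are counted by C_n; here n = 12. So X = C_12 = 208012.
The non-crossing partitions of [11] form a lattice of size C_11. So Y = C_11 = 58786.
Permutations of [n] avoiding any single length-3 pattern are counted by C_n; here n = 9. So Z = C_9 = 4862.
X − Y − Z = 208012 − 58786 − 4862 = 144364.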